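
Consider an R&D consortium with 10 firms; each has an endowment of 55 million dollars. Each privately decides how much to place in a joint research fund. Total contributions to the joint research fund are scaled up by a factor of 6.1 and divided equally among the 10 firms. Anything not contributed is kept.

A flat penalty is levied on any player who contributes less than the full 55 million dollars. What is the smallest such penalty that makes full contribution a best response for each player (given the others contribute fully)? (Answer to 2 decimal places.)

Given the others contribute fully, the best deviation is to contribute 0 (any partial contribution still incurs the fine and gives up units whose private return 0.6100 is below 1).
Deviating from 55 to 0 saves 55 million dollars but forfeits the deviator's share of the drop in the joint research fund: 6.1/10 × 55 = 33.55.
So the deviation gain is 55 − 33.55 = 21.45, and the fine must be at least 21.45 million dollars to wipe it out.

21.45 million dollars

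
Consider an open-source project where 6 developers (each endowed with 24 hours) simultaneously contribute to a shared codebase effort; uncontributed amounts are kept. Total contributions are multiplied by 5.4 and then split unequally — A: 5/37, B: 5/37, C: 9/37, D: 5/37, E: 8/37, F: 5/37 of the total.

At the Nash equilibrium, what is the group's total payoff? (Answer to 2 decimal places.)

A player with share s gets back 5.4·s per unit contributed, so full contribution is dominant for anyone with s > 1/5.4 = 0.1852 and zero contribution is dominant for anyone below.
C and E are above the threshold, contributing 24 each; the remaining 4 contribute 0. Total contributed: 48.
The shared codebase effort pays out 5.4 × 48 = 259.20 in total (split across the unequal shares, but the aggregate is all that matters for the group sum).
The 4 free-riders keep 24 each, adding 96. Group total = 96 + 259.20 = 355.20.

355.20 hours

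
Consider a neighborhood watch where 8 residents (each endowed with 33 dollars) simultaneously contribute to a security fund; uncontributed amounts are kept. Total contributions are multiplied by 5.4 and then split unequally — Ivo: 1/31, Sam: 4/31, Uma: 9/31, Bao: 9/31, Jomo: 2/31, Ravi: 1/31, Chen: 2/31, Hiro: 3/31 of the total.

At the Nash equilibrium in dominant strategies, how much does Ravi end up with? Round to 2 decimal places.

A player with share s gets back 5.4·s per unit contributed, so full contribution is dominant for anyone with s > 1/5.4 = 0.1852 and zero contribution is dominant for anyone below.
The shares above 0.1852 belong to Uma and Bao, contributing 33 each; the remaining 6 contribute 0. Total contributed: 66.
Ravi keeps 33 and receives 5.4 × 66 × 1/31 = 11.50 from the security fund, for a payoff of 44.50.

44.50 dollars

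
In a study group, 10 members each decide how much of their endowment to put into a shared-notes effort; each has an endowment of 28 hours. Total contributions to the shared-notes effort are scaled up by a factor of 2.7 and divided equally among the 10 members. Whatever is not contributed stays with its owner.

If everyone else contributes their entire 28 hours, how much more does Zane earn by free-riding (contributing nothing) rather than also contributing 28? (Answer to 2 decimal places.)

Switching from a contribution of 28 to 0 lets Zane keep an extra 28 hours, but lowers the shared-notes effort by 28, which costs Zane their own share of that drop: 2.7/10 × 28 = 7.56.
Net gain = 28 − 7.56 = 20.44. The private return per contributed unit (0.2700) is below 1, so free-riding is indeed the best response regardless of what the others do.

20.44 hours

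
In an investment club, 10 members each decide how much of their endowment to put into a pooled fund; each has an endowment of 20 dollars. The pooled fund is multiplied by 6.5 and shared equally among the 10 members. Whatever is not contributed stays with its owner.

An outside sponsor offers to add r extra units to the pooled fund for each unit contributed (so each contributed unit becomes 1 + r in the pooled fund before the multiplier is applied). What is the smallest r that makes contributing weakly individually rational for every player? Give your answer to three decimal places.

0.538

With matching at rate r, one contributed unit becomes (1 + r) in the pooled fund and returns 6.5 × (1 + r) / 10 to the contributor.
Setting this equal to 1: 1 + r = 10/6.5 = 1.5385.
So the minimum matching rate is r = 1.5385 − 1 = 0.538.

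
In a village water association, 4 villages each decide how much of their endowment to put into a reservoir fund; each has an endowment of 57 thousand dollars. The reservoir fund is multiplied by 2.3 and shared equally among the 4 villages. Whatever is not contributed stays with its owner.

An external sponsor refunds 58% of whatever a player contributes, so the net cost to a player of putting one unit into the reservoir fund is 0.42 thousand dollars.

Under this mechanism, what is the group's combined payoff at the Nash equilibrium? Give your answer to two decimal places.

With the mechanism, a contributed unit returns (2.3/4) / 0.42 = 1.3690 per unit of net cost to the contributor — now above 1 — so contributing fully is weakly dominant for every player.
At the Nash equilibrium everyone contributes 57. Group total payoff = 4 × (57 × 0.58 + 2.3 × 57) = 656.64.

656.64 thousand dollars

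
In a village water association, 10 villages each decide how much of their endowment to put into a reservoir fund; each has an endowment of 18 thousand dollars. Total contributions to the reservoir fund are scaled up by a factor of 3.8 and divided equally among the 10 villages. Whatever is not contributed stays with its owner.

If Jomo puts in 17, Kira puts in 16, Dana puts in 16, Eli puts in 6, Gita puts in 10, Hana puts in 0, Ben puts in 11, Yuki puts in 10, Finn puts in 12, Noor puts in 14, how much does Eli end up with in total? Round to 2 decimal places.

Total contributed: 17 + 16 + 16 + 6 + 10 + 0 + 11 + 10 + 12 + 14 = 112.
Each receives 3.8 × 112 / 10 = 42.56 from the reservoir fund.
Eli keeps 18 − 6 = 12, so Eli's payoff is 12 + 42.56 = 54.56.

54.56 thousand dollars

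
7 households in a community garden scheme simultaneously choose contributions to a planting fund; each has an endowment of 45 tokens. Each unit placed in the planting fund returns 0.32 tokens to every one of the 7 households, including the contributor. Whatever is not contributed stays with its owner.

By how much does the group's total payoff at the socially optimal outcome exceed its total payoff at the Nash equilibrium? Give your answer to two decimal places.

The private return per contributed unit is 0.32 < 1, so contributing 0 is dominant for every player. At the Nash equilibrium everyone keeps their 45, and the group total is 7 × 45 = 315.
Each contributed unit returns 2.240 to the group as a whole (0.32 to each of 7 players), which exceeds 1, so the social optimum is full contribution: group total = 2.240 × 315 = 705.60.
Efficiency loss = 705.60 − 315 = 390.60.

390.60 tokens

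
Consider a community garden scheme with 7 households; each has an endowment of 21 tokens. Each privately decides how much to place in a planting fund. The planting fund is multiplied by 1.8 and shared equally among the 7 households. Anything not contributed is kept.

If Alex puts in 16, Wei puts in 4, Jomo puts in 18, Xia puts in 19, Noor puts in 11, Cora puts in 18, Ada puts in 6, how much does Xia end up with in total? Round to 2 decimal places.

25.66 tokens

Total contributed: 16 + 4 + 18 + 19 + 11 + 18 + 6 = 92.
Each receives 1.8 × 92 / 7 = 23.66 from the planting fund.
Xia keeps 21 − 19 = 2, so Xia's payoff is 2 + 23.66 = 25.66.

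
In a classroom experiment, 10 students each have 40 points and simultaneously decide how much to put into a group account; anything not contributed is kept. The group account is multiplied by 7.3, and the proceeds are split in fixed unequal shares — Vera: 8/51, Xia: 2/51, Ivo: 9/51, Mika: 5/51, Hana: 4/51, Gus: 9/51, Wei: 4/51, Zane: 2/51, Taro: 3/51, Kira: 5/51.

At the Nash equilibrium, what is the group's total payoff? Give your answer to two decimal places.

Player j's private return per contributed unit is 7.3 × (j's share). Contributing is weakly dominant for j when that share is at least 1/7.3 = 0.1370, and contributing 0 is dominant otherwise.
The shares above 0.1370 belong to Vera, Ivo and Gus, contributing 40 each; the remaining 7 contribute 0. Total contributed: 120.
The group account pays out 7.3 × 120 = 876.00 in total (split across the unequal shares, but the aggregate is all that matters for the group sum).
The 7 free-riders keep 40 each, adding 280. Group total = 280 + 876.00 = 1156.00.

1156.00 points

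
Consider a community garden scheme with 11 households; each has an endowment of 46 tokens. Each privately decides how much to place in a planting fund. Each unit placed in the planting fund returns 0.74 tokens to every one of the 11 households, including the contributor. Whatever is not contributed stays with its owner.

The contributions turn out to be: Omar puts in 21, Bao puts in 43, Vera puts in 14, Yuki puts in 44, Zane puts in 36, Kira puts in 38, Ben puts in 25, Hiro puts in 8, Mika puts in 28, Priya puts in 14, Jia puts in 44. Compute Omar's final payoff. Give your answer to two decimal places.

Total contributed: 21 + 43 + 14 + 44 + 36 + 38 + 25 + 8 + 28 + 14 + 44 = 315.
Each receives 0.74 × 315 = 233.10 from the planting fund.
Omar keeps 46 − 21 = 25, so Omar's payoff is 25 + 233.10 = 258.10.

258.10 tokens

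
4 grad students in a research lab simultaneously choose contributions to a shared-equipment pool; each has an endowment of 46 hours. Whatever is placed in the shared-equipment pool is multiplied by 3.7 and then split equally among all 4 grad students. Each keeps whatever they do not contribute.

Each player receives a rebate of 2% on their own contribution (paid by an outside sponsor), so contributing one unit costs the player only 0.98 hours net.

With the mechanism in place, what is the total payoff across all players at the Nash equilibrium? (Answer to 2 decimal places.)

184.00 hours

The effective private return is (3.7/4) / 0.98 = 0.9439, which is still under 1, so the mechanism doesn't change anyone's dominant strategy: zero contribution.
Everyone keeps their endowment and the group total is 4 × 46 = 184.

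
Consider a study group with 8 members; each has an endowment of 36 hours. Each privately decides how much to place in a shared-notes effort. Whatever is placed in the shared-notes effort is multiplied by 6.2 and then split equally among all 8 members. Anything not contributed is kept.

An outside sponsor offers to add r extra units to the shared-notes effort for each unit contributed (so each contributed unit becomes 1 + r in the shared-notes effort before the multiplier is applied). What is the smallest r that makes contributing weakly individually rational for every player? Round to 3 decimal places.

0.290

With matching at rate r, one contributed unit becomes (1 + r) in the shared-notes effort and returns 6.2 × (1 + r) / 8 to the contributor.
Setting this equal to 1: 1 + r = 8/6.2 = 1.2903.
So the minimum matching rate is r = 1.2903 − 1 = 0.290.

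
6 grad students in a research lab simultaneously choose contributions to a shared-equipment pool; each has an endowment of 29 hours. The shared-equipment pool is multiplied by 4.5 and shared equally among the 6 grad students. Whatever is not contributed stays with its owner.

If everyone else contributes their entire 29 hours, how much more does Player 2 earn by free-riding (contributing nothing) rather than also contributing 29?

7.25 hours

Switching from a contribution of 29 to 0 lets Player 2 keep an extra 29 hours, but lowers the shared-equipment pool by 29, which costs Player 2 their own share of that drop: 4.5/6 × 29 = 21.75.
Net gain = 29 − 21.75 = 7.25. The private return per contributed unit (0.7500) is below 1, so free-riding is indeed the best response regardless of what the others do.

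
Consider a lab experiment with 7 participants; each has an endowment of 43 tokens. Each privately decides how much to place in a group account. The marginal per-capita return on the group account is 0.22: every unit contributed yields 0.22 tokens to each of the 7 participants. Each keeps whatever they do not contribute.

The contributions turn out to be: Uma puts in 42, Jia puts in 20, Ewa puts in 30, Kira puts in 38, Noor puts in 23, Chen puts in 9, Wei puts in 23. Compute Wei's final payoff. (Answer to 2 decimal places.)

60.70 tokens

Total contributed: 42 + 20 + 30 + 38 + 23 + 9 + 23 = 185.
Each receives 0.22 × 185 = 40.70 from the group account.
Wei keeps 43 − 23 = 20, so Wei's payoff is 20 + 40.70 = 60.70.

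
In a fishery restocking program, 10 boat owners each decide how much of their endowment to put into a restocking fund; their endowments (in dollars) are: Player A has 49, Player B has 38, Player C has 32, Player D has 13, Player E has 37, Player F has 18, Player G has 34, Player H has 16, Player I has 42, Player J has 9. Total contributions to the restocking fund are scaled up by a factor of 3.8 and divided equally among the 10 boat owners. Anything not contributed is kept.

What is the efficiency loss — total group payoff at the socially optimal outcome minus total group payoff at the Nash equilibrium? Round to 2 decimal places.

806.40 dollars

The private return per contributed unit is 3.8/10 = 0.3800 < 1 for every player regardless of endowment, so the Nash equilibrium is zero contribution and the group total is Σ E_j = 49 + 38 + 32 + 13 + 37 + 18 + 34 + 16 + 42 + 9 = 288.
Each contributed unit returns 3.800 to the group, so the social optimum is full contribution by everyone: group total = 3.800 × 288 = 1094.40.
Efficiency loss = (3.800 − 1) × 288 = 806.40.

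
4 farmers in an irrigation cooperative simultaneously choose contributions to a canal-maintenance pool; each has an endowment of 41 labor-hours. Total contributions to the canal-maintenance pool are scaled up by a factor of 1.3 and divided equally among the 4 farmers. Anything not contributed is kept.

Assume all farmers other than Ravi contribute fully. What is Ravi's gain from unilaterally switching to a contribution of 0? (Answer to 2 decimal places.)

Switching from a contribution of 41 to 0 lets Ravi keep an extra 41 labor-hours, but lowers the canal-maintenance pool by 41, which costs Ravi their own share of that drop: 1.3/4 × 41 = 13.32.
Net gain = 41 − 13.32 = 27.68. The private return per contributed unit (0.3250) is below 1, so free-riding is indeed the best response regardless of what the others do.

27.68 labor-hours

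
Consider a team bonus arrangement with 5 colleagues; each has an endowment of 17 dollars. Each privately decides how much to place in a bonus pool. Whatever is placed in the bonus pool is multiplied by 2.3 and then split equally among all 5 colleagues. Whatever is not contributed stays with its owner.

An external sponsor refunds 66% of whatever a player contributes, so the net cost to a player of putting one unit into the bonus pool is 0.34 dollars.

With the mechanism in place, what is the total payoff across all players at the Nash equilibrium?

251.60 dollars

With the mechanism, a contributed unit returns (2.3/5) / 0.34 = 1.3529 per unit of net cost to the contributor — now above 1 — so contributing fully is weakly dominant for every player.
So the Nash equilibrium is full contribution by all 5; the group earns 5 × (17 × 0.66 + 2.3 × 17) = 251.60.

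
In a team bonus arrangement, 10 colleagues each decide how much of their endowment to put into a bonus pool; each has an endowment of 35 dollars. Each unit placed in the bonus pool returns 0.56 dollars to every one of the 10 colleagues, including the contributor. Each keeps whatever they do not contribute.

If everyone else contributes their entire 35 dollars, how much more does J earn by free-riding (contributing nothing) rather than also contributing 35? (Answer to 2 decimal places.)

15.40 dollars

Switching from a contribution of 35 to 0 lets J keep an extra 35 dollars, but lowers the bonus pool by 35, which costs J their own share of that drop: 0.56 × 35 = 19.60.
Net gain = 35 − 19.60 = 15.40. The private return per contributed unit (0.56) is below 1, so free-riding is indeed the best response regardless of what the others do.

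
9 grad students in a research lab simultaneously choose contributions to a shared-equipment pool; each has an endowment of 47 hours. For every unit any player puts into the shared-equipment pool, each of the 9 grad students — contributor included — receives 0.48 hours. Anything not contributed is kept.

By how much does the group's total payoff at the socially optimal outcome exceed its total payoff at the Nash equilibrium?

1404.36 hours

The private return per contributed unit is 0.48 < 1, so contributing 0 is dominant for every player. At the Nash equilibrium everyone keeps their 47, and the group total is 9 × 47 = 423.
Each contributed unit returns 4.320 to the group as a whole (0.48 to each of 9 players), which exceeds 1, so the social optimum is full contribution: group total = 4.320 × 423 = 1827.36.
Efficiency loss = 1827.36 − 423 = 1404.36.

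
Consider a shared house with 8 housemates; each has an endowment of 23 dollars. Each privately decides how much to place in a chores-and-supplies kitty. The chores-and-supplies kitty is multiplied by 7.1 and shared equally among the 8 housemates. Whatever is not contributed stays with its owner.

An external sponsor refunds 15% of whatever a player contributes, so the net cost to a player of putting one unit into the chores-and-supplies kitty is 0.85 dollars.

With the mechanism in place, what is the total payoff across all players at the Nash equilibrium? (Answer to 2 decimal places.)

1334.00 dollars

With the mechanism, a contributed unit returns (7.1/8) / 0.85 = 1.0441 per unit of net cost to the contributor — now above 1 — so contributing fully is weakly dominant for every player.
At the Nash equilibrium everyone contributes 23. Group total payoff = 8 × (23 × 0.15 + 7.1 × 23) = 1334.00.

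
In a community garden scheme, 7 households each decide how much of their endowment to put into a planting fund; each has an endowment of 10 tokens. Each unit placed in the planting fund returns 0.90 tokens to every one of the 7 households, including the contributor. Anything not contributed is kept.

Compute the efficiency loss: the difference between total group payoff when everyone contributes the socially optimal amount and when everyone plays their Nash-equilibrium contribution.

371.00 tokens

The private return per contributed unit is 0.90 < 1, so contributing 0 is dominant for every player. At the Nash equilibrium everyone keeps their 10, and the group total is 7 × 10 = 70.
Each contributed unit returns 6.300 to the group as a whole (0.90 to each of 7 players), which exceeds 1, so the social optimum is full contribution: group total = 6.300 × 70 = 441.00.
Efficiency loss = 441.00 − 70 = 371.00.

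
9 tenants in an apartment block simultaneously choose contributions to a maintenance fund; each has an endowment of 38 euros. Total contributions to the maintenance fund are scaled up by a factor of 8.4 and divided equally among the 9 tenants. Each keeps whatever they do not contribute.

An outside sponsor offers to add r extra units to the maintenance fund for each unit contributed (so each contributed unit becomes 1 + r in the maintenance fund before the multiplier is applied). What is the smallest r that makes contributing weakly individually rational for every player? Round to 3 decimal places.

0.071

With matching at rate r, one contributed unit becomes (1 + r) in the maintenance fund and returns 8.4 × (1 + r) / 9 to the contributor.
Setting this equal to 1: 1 + r = 9/8.4 = 1.0714.
So the minimum matching rate is r = 1.0714 − 1 = 0.071.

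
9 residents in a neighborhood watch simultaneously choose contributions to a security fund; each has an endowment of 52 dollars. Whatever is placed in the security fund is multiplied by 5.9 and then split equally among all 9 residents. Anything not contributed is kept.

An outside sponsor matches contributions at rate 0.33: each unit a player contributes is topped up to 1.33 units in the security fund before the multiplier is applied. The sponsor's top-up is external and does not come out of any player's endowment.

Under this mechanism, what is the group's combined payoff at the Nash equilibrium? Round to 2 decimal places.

The effective private return is 5.9 × 1.33 / 9 = 0.8719, which is still under 1, so the mechanism doesn't change anyone's dominant strategy: zero contribution.
Everyone keeps their endowment and the group total is 9 × 52 = 468.

468.00 dollars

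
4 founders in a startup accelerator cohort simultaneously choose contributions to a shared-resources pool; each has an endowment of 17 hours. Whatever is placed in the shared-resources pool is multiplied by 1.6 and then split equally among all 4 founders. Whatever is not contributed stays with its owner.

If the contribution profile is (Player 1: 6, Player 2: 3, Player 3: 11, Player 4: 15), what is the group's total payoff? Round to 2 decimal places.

89.00 hours

Total contributed: 6 + 3 + 11 + 15 = 35; total kept: 4 × 17 − 35 = 33.
The shared-resources pool pays out 1.6 × 35 = 56.00 in aggregate.
Group total = 33 + 56.00 = 89.00.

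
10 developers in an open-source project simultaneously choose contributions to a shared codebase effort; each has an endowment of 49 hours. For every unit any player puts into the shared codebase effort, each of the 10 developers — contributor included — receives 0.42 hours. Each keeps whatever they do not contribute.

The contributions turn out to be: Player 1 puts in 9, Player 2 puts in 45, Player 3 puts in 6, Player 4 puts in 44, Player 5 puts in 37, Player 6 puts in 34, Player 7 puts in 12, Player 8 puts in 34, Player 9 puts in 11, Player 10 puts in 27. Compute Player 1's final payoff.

148.78 hours

Total contributed: 9 + 45 + 6 + 44 + 37 + 34 + 12 + 34 + 11 + 27 = 259.
Each receives 0.42 × 259 = 108.78 from the shared codebase effort.
Player 1 keeps 49 − 9 = 40, so Player 1's payoff is 40 + 108.78 = 148.78.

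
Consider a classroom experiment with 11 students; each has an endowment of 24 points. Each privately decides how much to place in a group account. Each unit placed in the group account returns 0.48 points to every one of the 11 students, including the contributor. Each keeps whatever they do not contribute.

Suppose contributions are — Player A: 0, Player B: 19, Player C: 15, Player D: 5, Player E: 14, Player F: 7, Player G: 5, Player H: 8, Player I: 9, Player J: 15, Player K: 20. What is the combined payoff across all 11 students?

764.76 points

Total contributed: 0 + 19 + 15 + 5 + 14 + 7 + 5 + 8 + 9 + 15 + 20 = 117; total kept: 11 × 24 − 117 = 147.
The group account pays out 0.48 × 11 × 117 = 617.76 in aggregate.
Group total = 147 + 617.76 = 764.76.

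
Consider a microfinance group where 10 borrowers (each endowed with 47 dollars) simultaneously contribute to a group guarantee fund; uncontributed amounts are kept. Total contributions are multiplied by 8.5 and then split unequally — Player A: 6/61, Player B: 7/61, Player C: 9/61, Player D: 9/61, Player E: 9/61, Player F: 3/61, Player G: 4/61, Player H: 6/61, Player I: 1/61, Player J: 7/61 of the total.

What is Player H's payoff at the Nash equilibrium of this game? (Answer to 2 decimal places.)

For player j, contributing a unit is worthwhile iff 8.5 × (j's share) ≥ 1, i.e. iff j's share is at least 0.1176.
Player C, Player D and Player E are above the threshold, contributing 47 each; the remaining 7 contribute 0. Total contributed: 141.
Player H keeps 47 and receives 8.5 × 141 × 6/61 = 117.89 from the group guarantee fund, for a payoff of 164.89.

164.89 dollars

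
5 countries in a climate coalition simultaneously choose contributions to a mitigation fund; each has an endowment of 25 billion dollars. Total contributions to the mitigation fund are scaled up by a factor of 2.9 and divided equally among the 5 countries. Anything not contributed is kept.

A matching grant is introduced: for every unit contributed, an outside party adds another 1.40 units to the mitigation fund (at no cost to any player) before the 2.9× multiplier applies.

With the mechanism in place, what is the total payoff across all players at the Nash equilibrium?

870.00 billion dollars

With the mechanism, a contributed unit returns 2.9 × 2.40 / 5 = 1.3920 per unit of net cost to the contributor — now above 1 — so contributing fully is weakly dominant for every player.
So the Nash equilibrium is full contribution by all 5; the group earns 2.9 × 2.40 × 125 = 870.00.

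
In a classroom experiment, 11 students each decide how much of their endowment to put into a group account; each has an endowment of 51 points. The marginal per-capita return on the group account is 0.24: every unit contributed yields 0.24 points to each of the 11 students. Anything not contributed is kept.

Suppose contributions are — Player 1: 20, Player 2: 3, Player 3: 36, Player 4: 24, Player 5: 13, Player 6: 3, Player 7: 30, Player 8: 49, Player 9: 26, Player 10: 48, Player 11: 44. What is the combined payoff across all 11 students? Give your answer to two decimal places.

1046.44 points

Total contributed: 20 + 3 + 36 + 24 + 13 + 3 + 30 + 49 + 26 + 48 + 44 = 296; total kept: 11 × 51 − 296 = 265.
The group account pays out 0.24 × 11 × 296 = 781.44 in aggregate.
Group total = 265 + 781.44 = 1046.44.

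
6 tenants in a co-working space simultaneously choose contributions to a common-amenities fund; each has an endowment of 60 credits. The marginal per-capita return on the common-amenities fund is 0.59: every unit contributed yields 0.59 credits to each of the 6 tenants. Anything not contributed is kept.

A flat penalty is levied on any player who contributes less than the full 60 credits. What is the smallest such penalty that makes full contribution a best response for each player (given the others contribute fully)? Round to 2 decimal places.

24.60 credits

Given the others contribute fully, the best deviation is to contribute 0 (any partial contribution still incurs the fine and gives up units whose private return 0.59 is below 1).
Deviating from 60 to 0 saves 60 credits but forfeits the deviator's share of the drop in the common-amenities fund: 0.59 × 60 = 35.40.
So the deviation gain is 60 − 35.40 = 24.60, and the fine must be at least 24.60 credits to wipe it out.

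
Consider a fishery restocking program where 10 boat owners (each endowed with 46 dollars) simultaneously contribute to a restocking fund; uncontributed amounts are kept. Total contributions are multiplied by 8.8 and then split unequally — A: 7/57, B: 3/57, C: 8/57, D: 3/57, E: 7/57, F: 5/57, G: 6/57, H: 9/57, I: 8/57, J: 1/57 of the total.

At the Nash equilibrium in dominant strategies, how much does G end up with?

259.05 dollars

A player with share s gets back 8.8·s per unit contributed, so full contribution is dominant for anyone with s > 1/8.8 = 0.1136 and zero contribution is dominant for anyone below.
A, C, E, H and I clear that bar, contributing 46 each; the remaining 5 contribute 0. Total contributed: 230.
G keeps 46 and receives 8.8 × 230 × 6/57 = 213.05 from the restocking fund, for a payoff of 259.05.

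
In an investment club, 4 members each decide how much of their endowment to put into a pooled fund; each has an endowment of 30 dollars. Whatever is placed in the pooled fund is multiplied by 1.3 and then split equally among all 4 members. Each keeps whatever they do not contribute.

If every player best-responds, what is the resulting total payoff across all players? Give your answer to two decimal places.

Each contributed unit returns 1.3/4 = 0.3250 to its contributor — below 1 — so contributing 0 is dominant for every player. At the Nash equilibrium everyone keeps their 30, and the group total is 4 × 30 = 120.

120.00 dollars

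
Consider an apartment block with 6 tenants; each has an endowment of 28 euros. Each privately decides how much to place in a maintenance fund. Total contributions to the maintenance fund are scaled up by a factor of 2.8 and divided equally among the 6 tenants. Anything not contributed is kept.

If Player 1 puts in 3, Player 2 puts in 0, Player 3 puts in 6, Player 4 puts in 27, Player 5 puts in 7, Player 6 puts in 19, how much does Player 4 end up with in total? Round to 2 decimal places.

Total contributed: 3 + 0 + 6 + 27 + 7 + 19 = 62.
Each receives 2.8 × 62 / 6 = 28.93 from the maintenance fund.
Player 4 keeps 28 − 27 = 1, so Player 4's payoff is 1 + 28.93 = 29.93.

29.93 euros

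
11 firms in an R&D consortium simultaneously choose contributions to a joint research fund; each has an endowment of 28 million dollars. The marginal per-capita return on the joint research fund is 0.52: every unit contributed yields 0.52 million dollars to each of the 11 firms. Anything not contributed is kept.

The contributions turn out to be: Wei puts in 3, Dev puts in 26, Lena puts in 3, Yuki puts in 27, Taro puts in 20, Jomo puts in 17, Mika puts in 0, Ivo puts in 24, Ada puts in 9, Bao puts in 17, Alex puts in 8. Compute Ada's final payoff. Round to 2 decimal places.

Total contributed: 3 + 26 + 3 + 27 + 20 + 17 + 0 + 24 + 9 + 17 + 8 = 154.
Each receives 0.52 × 154 = 80.08 from the joint research fund.
Ada keeps 28 − 9 = 19, so Ada's payoff is 19 + 80.08 = 99.08.

99.08 million dollars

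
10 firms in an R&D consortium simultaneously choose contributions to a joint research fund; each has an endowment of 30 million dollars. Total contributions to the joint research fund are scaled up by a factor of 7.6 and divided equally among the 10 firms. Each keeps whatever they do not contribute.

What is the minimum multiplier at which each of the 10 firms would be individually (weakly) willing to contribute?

10

A contributed unit returns (multiplier)/10 to its contributor.
This reaches 1 exactly when the multiplier is 10.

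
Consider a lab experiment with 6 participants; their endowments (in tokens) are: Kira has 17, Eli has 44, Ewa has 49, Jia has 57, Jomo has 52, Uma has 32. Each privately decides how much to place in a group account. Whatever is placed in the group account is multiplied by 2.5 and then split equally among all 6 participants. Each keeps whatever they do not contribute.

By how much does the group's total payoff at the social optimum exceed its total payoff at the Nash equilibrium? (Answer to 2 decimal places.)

The private return per contributed unit is 2.5/6 = 0.4167 < 1 for every player regardless of endowment, so the Nash equilibrium is zero contribution and the group total is Σ E_j = 17 + 44 + 49 + 57 + 52 + 32 = 251.
Each contributed unit returns 2.500 to the group, so the social optimum is full contribution by everyone: group total = 2.500 × 251 = 627.50.
Efficiency loss = (2.500 − 1) × 251 = 376.50.

376.50 tokens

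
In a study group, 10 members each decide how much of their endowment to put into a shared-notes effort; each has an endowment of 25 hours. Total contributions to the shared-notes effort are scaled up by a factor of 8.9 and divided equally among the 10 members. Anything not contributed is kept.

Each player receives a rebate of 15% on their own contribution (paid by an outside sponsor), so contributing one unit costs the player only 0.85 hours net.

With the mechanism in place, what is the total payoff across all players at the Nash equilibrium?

The effective private return per unit is now (8.9/10) / 0.85 = 1.0471 > 1, so every player's dominant strategy flips to full contribution.
So the Nash equilibrium is full contribution by all 10; the group earns 10 × (25 × 0.15 + 8.9 × 25) = 2262.50.

2262.50 hours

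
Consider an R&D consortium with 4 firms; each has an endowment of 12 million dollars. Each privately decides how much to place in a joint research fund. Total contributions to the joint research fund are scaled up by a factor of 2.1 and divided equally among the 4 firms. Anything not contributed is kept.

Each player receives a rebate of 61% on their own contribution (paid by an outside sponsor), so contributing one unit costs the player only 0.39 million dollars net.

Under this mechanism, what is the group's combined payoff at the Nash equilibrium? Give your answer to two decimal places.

130.08 million dollars

With the mechanism, a contributed unit returns (2.1/4) / 0.39 = 1.3462 per unit of net cost to the contributor — now above 1 — so contributing fully is weakly dominant for every player.
So the Nash equilibrium is full contribution by all 4; the group earns 4 × (12 × 0.61 + 2.1 × 12) = 130.08.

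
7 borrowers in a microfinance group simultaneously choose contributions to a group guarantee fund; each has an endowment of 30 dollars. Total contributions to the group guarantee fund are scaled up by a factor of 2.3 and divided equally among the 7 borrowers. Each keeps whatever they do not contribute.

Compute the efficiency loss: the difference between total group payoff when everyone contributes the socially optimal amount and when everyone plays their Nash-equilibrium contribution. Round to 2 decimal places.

Each contributed unit returns 2.3/7 = 0.3286 to its contributor — below 1 — so contributing 0 is dominant for every player. At the Nash equilibrium everyone keeps their 30, and the group total is 7 × 30 = 210.
Each contributed unit returns 2.300 to the group as a whole (0.3286 to each of 7 players), which exceeds 1, so the social optimum is full contribution: group total = 2.300 × 210 = 483.00.
Efficiency loss = 483.00 − 210 = 273.00.

273.00 dollars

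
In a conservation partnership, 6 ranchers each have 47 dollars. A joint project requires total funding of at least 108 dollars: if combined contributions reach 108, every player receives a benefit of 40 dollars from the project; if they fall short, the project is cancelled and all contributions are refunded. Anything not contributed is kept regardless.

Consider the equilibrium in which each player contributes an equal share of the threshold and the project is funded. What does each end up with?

69 dollars

Equal share of the threshold: 108/6 = 18.
At this profile no one gains by cutting their contribution: any cut drops the total below 108, the project is cancelled, contributions are refunded, and the deviator ends with 47, which is less than 47 − 18 + 40 = 69. Contributing more than 18 just wastes the excess. So contributing exactly 18 is a best response.
Each player's payoff: 47 − 18 + 40 = 69.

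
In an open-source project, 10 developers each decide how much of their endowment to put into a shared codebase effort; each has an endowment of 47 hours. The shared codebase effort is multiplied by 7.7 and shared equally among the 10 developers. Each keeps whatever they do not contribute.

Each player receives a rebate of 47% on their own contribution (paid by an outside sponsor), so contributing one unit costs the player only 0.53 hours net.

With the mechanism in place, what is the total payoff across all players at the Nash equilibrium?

3839.90 hours

The effective private return per unit is now (7.7/10) / 0.53 = 1.4528 > 1, so every player's dominant strategy flips to full contribution.
At the Nash equilibrium everyone contributes 47. Group total payoff = 10 × (47 × 0.47 + 7.7 × 47) = 3839.90.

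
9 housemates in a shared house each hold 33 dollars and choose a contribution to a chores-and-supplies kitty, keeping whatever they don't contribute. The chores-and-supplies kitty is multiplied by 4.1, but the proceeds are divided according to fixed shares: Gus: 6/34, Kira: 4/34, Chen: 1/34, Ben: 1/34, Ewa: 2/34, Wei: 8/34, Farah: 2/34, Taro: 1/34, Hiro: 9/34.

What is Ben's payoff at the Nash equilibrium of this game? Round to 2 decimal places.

Player j's private return per contributed unit is 4.1 × (j's share). Contributing is weakly dominant for j when that share is at least 1/4.1 = 0.2439, and contributing 0 is dominant otherwise.
Hiro alone (share 9/34) is above the threshold, contributing 33; the remaining 8 contribute 0. Total contributed: 33.
Ben keeps 33 and receives 4.1 × 33 × 1/34 = 3.98 from the chores-and-supplies kitty, for a payoff of 36.98.

36.98 dollars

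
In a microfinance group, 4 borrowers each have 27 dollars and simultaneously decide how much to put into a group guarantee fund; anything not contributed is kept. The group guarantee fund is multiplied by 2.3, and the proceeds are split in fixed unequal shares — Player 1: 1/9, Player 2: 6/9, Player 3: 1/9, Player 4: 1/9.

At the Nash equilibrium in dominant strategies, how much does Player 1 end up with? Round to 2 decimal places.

Player j's private return per contributed unit is 2.3 × (j's share). Contributing is weakly dominant for j when that share is at least 1/2.3 = 0.4348, and contributing 0 is dominant otherwise.
Player 2 alone (share 6/9) is above the threshold, contributing 27; the remaining 3 contribute 0. Total contributed: 27.
Player 1 keeps 27 and receives 2.3 × 27 × 1/9 = 6.90 from the group guarantee fund, for a payoff of 33.90.

33.90 dollars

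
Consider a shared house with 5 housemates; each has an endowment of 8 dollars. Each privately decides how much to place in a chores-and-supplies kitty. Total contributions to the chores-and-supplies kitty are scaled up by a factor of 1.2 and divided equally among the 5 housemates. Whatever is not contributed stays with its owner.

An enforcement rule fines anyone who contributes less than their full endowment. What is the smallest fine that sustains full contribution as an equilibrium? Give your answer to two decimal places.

6.08 dollars

Given the others contribute fully, the best deviation is to contribute 0 (any partial contribution still incurs the fine and gives up units whose private return 0.2400 is below 1).
Deviating from 8 to 0 saves 8 dollars but forfeits the deviator's share of the drop in the chores-and-supplies kitty: 1.2/5 × 8 = 1.92.
So the deviation gain is 8 − 1.92 = 6.08, and the fine must be at least 6.08 dollars to wipe it out.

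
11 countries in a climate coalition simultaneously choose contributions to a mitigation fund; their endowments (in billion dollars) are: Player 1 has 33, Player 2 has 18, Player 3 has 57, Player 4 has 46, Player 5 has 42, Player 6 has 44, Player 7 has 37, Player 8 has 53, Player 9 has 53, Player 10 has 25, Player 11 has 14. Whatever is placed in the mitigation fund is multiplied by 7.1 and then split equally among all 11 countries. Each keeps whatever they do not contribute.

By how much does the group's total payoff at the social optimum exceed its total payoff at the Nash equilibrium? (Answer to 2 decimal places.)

2574.20 billion dollars

The private return per contributed unit is 7.1/11 = 0.6455 < 1 for every player regardless of endowment, so the Nash equilibrium is zero contribution and the group total is Σ E_j = 33 + 18 + 57 + 46 + 42 + 44 + 37 + 53 + 53 + 25 + 14 = 422.
Each contributed unit returns 7.100 to the group, so the social optimum is full contribution by everyone: group total = 7.100 × 422 = 2996.20.
Efficiency loss = (7.100 − 1) × 422 = 2574.20.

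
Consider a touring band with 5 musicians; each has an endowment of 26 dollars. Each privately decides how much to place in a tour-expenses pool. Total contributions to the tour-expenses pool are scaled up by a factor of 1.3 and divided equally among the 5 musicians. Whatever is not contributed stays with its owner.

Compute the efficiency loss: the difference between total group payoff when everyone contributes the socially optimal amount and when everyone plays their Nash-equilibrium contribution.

Each contributed unit returns 1.3/5 = 0.2600 to its contributor — below 1 — so contributing 0 is dominant for every player. At the Nash equilibrium everyone keeps their 26, and the group total is 5 × 26 = 130.
Each contributed unit returns 1.300 to the group as a whole (0.2600 to each of 5 players), which exceeds 1, so the social optimum is full contribution: group total = 1.300 × 130 = 169.00.
Efficiency loss = 169.00 − 130 = 39.00.

39.00 dollars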